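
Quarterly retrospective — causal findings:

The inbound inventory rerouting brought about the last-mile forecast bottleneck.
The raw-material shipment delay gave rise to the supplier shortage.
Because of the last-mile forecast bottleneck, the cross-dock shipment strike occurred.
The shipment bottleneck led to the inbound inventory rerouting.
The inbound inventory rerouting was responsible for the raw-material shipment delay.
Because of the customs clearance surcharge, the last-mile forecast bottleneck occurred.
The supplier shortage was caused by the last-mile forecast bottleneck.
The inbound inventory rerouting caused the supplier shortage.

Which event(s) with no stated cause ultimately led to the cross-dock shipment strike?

the customs clearance surcharge, the shipment bottleneck

Tracing upstream from the cross-dock shipment strike: the cross-dock shipment strike ← the last-mile forecast bottleneck ← the inbound inventory rerouting ← the shipment bottleneck.
A separate upstream branch: the cross-dock shipment strike ← the last-mile forecast bottleneck ← the customs clearance surcharge.
Each of those chain origins has no stated cause.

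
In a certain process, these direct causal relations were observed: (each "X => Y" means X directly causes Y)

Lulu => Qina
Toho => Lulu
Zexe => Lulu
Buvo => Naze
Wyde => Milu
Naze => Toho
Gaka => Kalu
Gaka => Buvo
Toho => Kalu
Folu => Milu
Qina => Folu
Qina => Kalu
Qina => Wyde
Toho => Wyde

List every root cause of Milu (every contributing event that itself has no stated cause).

Gaka, Zexe

Tracing upstream from Milu: Milu ← Wyde ← Toho ← Naze ← Buvo ← Gaka.
A separate upstream branch: Milu ← Wyde ← Qina ← Lulu ← Zexe.
Each of those chain origins has no stated cause.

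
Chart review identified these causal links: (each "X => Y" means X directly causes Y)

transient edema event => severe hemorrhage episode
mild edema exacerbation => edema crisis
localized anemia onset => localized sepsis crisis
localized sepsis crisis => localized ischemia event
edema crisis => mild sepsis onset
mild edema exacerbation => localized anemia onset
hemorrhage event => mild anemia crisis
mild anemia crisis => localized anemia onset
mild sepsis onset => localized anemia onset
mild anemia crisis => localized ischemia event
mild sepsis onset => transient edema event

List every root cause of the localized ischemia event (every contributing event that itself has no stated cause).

Tracing upstream from the localized ischemia event: the localized ischemia event ← the localized sepsis crisis ← the localized anemia onset ← the mild edema exacerbation.
A separate upstream branch: the localized ischemia event ← the mild anemia crisis ← the hemorrhage event.
Each of those chain origins has no stated cause.

the hemorrhage event, the mild edema exacerbation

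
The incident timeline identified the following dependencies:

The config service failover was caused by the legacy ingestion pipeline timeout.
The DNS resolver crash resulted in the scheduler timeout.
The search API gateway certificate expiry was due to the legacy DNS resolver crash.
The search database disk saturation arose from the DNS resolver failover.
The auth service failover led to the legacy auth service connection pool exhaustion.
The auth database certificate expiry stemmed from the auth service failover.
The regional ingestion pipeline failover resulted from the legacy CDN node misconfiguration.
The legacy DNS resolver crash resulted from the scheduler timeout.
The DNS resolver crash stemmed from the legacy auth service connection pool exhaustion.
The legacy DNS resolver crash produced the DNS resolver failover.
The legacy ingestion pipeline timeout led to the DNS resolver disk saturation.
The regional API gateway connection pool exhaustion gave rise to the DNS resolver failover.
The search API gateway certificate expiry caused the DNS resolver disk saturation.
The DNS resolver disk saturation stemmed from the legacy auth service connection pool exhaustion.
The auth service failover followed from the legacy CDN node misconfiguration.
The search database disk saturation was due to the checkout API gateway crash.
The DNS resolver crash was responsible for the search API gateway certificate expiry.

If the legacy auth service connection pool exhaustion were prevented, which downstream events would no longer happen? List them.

the DNS resolver crash, the legacy DNS resolver crash, the scheduler timeout, the search API gateway certificate expiry

Downstream of the legacy auth service connection pool exhaustion: the DNS resolver crash, the scheduler timeout, the legacy DNS resolver crash, the search API gateway certificate expiry, the DNS resolver disk saturation, the DNS resolver failover, the search database disk saturation.
Of those, still caused via another path: the DNS resolver disk saturation, the DNS resolver failover, the search database disk saturation.
The remainder have no surviving cause.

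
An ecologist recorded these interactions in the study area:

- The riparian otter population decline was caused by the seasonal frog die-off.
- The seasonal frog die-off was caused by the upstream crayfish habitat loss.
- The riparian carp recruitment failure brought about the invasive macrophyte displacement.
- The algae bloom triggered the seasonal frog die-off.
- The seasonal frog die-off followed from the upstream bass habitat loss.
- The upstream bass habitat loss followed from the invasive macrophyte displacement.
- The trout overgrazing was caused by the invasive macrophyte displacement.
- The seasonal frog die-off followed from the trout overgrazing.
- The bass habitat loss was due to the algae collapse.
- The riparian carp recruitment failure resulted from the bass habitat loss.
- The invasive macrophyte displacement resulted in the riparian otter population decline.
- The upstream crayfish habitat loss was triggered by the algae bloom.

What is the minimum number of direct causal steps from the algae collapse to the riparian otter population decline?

4

Shortest chain: the algae collapse → the bass habitat loss → the riparian carp recruitment failure → the invasive macrophyte displacement → the riparian otter population decline.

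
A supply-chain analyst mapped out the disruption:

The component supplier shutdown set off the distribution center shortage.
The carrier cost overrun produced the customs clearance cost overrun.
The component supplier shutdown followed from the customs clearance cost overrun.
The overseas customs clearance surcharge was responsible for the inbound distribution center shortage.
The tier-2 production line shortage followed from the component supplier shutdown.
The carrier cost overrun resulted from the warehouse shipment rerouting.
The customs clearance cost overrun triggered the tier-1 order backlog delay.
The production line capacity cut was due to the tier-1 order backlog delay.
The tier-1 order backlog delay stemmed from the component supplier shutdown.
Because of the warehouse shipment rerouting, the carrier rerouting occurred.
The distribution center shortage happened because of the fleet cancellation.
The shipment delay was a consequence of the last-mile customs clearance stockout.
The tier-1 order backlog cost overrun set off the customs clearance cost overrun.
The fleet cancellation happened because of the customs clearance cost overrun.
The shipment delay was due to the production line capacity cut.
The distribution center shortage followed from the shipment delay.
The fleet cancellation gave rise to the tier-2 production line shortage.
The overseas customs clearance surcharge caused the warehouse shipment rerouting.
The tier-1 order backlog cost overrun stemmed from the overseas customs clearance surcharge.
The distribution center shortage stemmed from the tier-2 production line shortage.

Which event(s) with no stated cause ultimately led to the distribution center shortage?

Tracing upstream from the distribution center shortage: the distribution center shortage ← the component supplier shutdown ← the customs clearance cost overrun ← the tier-1 order backlog cost overrun ← the overseas customs clearance surcharge.
A separate upstream branch: the distribution center shortage ← the shipment delay ← the last-mile customs clearance stockout.
Each of those chain origins has no stated cause.

the last-mile customs clearance stockout, the overseas customs clearance surcharge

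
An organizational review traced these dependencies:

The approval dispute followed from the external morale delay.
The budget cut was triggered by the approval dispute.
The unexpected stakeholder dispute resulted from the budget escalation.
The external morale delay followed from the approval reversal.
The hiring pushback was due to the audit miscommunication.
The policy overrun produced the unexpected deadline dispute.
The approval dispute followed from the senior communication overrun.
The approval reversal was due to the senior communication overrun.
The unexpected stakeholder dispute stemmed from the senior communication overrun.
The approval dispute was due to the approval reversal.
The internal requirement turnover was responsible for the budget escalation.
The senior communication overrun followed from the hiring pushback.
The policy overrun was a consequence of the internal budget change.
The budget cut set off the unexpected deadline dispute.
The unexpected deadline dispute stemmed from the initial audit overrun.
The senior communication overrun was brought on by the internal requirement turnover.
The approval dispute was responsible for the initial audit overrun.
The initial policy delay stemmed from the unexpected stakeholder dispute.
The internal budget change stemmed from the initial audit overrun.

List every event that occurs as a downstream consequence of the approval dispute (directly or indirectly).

the budget cut, the initial audit overrun, the internal budget change, the policy overrun, the unexpected deadline dispute

Direct effects: the initial audit overrun, the budget cut.
2 steps out: the internal budget change, the unexpected deadline dispute.
3 steps out: the policy overrun.
Not reachable from it: the internal requirement turnover, the budget escalation, the audit miscommunication, the hiring pushback, the senior communication overrun, the approval reversal, the unexpected stakeholder dispute, the external morale delay, the initial policy delay.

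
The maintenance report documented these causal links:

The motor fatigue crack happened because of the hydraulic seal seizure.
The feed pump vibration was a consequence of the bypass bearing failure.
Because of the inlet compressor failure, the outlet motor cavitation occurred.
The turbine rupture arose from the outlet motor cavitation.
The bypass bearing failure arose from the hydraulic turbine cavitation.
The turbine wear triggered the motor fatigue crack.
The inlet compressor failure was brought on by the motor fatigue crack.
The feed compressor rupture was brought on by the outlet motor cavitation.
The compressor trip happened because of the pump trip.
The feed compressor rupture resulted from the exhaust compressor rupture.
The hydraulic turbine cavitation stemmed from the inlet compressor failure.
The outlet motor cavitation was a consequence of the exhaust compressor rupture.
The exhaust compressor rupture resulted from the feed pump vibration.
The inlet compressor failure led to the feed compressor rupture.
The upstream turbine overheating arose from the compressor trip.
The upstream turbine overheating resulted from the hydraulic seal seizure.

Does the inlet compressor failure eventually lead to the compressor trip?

No

The inlet compressor failure leads to the hydraulic turbine cavitation, the bypass bearing failure, the feed pump vibration, the exhaust compressor rupture, the outlet motor cavitation, the turbine rupture, the feed compressor rupture; the compressor trip is not among them.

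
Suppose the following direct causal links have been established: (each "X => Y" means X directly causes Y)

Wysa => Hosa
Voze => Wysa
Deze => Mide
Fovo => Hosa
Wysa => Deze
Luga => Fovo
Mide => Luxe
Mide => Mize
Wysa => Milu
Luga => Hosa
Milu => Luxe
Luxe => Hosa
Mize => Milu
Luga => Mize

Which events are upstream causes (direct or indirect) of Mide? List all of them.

Deze, Voze, Wysa

Immediate cause of Mide: Deze.
Further upstream: Voze, Wysa.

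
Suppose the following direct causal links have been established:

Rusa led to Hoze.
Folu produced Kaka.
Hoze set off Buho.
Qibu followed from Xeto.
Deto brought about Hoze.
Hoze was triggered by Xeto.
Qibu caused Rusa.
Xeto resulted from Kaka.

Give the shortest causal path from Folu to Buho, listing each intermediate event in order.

Folu → Kaka
Kaka → Xeto
Xeto → Hoze
Hoze → Buho
Length: 4 steps.

Folu → Kaka → Xeto → Hoze → Buho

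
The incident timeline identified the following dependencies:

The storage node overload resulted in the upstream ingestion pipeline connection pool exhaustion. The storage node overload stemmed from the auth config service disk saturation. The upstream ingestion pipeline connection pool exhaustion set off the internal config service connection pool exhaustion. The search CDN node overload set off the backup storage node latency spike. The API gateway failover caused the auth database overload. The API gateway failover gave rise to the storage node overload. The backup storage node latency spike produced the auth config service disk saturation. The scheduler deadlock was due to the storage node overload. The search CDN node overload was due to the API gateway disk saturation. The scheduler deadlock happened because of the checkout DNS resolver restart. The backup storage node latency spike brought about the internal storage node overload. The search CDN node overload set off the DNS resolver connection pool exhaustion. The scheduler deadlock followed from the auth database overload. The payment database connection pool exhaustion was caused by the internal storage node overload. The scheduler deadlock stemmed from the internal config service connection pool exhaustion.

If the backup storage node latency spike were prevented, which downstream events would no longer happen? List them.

Downstream of the backup storage node latency spike: the auth config service disk saturation, the storage node overload, the upstream ingestion pipeline connection pool exhaustion, the internal config service connection pool exhaustion, the internal storage node overload, the payment database connection pool exhaustion, the scheduler deadlock.
Of those, still caused via another path: the storage node overload, the upstream ingestion pipeline connection pool exhaustion, the internal config service connection pool exhaustion, the scheduler deadlock.
The remainder have no surviving cause.

the auth config service disk saturation, the internal storage node overload, the payment database connection pool exhaustion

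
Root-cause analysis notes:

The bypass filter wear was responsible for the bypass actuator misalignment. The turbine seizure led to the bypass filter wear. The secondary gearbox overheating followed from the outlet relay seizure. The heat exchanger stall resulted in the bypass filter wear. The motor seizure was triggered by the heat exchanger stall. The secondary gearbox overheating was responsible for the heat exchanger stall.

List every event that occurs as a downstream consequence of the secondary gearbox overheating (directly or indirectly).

Direct effects: the heat exchanger stall.
2 steps out: the bypass filter wear, the motor seizure.
3 steps out: the bypass actuator misalignment.
Not reachable from it: the outlet relay seizure, the turbine seizure.

the bypass actuator misalignment, the bypass filter wear, the heat exchanger stall, the motor seizure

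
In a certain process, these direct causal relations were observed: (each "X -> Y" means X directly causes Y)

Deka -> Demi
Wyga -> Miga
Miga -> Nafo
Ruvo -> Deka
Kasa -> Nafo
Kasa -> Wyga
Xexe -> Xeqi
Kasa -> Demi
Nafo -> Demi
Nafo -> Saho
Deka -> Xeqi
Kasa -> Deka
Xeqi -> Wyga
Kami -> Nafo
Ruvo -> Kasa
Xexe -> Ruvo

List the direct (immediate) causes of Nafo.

Upstream contributors include Xexe, Ruvo, Deka, Xeqi, Wyga, but only Kami, Kasa, Miga feed directly into Nafo.

Kami, Kasa, Miga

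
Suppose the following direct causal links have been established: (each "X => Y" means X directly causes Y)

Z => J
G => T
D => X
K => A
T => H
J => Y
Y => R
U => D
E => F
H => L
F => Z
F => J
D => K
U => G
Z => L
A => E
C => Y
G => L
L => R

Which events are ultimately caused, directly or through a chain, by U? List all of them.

A, D, E, F, G, H, J, K, L, R, T, X, Y, Z

Direct effects: G, D.
2 steps out: T, X, K, L.
3 steps out: A, H, R.
4 steps out: E.
5 steps out: F.
6 steps out: Z, J.
7 steps out: Y.
Not reachable from it: C.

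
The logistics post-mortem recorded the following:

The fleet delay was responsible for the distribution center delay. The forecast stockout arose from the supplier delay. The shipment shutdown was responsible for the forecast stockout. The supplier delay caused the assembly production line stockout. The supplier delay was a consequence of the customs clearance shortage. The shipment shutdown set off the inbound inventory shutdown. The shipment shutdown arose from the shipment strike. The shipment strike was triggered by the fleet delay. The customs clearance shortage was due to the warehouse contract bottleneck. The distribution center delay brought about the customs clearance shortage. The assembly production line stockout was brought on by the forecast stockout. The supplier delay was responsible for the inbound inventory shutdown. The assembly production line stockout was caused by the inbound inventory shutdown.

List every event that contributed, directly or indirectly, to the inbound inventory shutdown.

Immediate causes of the inbound inventory shutdown: the supplier delay, the shipment shutdown.
Further upstream: the fleet delay, the distribution center delay, the shipment strike, the customs clearance shortage, the warehouse contract bottleneck.

the customs clearance shortage, the distribution center delay, the fleet delay, the shipment shutdown, the shipment strike, the supplier delay, the warehouse contract bottleneck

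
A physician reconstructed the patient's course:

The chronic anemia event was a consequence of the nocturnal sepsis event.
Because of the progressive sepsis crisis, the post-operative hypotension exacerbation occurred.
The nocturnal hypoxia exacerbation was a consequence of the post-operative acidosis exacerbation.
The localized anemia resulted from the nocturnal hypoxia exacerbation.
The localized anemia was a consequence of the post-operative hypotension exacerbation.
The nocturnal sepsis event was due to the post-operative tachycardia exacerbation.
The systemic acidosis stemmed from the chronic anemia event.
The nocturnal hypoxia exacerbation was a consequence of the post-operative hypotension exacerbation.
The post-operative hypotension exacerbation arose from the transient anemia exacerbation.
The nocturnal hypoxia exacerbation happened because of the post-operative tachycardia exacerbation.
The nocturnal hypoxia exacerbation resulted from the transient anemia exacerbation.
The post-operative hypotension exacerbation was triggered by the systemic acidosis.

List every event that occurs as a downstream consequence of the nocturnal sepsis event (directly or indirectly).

the chronic anemia event, the localized anemia, the nocturnal hypoxia exacerbation, the post-operative hypotension exacerbation, the systemic acidosis

Direct effects: the chronic anemia event.
2 steps out: the systemic acidosis.
3 steps out: the post-operative hypotension exacerbation.
4 steps out: the nocturnal hypoxia exacerbation, the localized anemia.
Not reachable from it: the post-operative tachycardia exacerbation, the progressive sepsis crisis, the post-operative acidosis exacerbation, the transient anemia exacerbation.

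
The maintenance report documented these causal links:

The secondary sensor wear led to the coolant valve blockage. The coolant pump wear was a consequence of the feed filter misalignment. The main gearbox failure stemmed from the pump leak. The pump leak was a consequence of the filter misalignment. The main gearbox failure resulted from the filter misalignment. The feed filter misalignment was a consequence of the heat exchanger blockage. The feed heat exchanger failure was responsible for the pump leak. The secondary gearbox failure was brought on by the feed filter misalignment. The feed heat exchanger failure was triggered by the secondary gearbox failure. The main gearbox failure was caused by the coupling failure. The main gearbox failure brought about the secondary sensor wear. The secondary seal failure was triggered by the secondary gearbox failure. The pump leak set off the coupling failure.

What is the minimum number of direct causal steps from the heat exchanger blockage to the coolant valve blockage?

Shortest chain: the heat exchanger blockage → the feed filter misalignment → the secondary gearbox failure → the feed heat exchanger failure → the pump leak → the main gearbox failure → the secondary sensor wear → the coolant valve blockage.

7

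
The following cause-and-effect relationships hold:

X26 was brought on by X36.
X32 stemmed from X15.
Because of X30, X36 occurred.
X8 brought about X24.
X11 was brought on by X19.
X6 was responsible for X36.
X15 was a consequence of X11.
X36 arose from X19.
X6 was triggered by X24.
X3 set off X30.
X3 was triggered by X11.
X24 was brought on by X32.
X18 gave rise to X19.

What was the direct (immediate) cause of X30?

Upstream contributors include X18, X19, X11, but only X3 feeds directly into X30.

X3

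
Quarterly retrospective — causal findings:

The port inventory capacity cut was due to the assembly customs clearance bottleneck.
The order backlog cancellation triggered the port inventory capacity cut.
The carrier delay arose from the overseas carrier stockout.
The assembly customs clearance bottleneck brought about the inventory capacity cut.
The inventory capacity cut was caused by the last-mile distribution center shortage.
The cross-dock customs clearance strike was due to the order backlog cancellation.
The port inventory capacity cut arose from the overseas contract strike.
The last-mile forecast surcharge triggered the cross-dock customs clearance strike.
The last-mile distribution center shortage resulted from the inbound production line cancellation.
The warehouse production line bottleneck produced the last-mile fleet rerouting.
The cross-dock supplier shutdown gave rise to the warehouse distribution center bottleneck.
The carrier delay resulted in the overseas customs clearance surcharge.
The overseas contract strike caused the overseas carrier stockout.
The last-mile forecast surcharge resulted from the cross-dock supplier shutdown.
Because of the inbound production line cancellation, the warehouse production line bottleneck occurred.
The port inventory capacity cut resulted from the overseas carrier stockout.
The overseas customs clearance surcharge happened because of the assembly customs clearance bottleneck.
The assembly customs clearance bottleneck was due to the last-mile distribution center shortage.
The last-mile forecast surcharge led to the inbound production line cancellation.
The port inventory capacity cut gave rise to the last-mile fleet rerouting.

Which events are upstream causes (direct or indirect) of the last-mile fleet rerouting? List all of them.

the assembly customs clearance bottleneck, the cross-dock supplier shutdown, the inbound production line cancellation, the last-mile distribution center shortage, the last-mile forecast surcharge, the order backlog cancellation, the overseas carrier stockout, the overseas contract strike, the port inventory capacity cut, the warehouse production line bottleneck

Immediate causes of the last-mile fleet rerouting: the warehouse production line bottleneck, the port inventory capacity cut.
Further upstream: the overseas contract strike, the cross-dock supplier shutdown, the last-mile forecast surcharge, the inbound production line cancellation, the order backlog cancellation, the last-mile distribution center shortage, the assembly customs clearance bottleneck, the overseas carrier stockout.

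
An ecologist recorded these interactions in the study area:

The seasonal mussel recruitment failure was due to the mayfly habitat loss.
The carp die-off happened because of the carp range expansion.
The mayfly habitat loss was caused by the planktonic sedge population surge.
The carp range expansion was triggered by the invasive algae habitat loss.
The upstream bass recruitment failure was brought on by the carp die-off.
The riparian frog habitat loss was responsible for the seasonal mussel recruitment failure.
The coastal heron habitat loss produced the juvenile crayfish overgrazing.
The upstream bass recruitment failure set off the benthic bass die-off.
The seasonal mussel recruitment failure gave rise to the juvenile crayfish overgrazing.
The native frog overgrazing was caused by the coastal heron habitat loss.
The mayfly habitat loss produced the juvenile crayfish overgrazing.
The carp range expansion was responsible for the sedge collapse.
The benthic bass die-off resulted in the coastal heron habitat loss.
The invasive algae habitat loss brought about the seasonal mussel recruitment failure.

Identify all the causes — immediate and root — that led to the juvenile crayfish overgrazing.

the benthic bass die-off, the carp die-off, the carp range expansion, the coastal heron habitat loss, the invasive algae habitat loss, the mayfly habitat loss, the planktonic sedge population surge, the riparian frog habitat loss, the seasonal mussel recruitment failure, the upstream bass recruitment failure

Immediate causes of the juvenile crayfish overgrazing: the mayfly habitat loss, the seasonal mussel recruitment failure, the coastal heron habitat loss.
Further upstream: the planktonic sedge population surge, the invasive algae habitat loss, the carp range expansion, the riparian frog habitat loss, the carp die-off, the upstream bass recruitment failure, the benthic bass die-off.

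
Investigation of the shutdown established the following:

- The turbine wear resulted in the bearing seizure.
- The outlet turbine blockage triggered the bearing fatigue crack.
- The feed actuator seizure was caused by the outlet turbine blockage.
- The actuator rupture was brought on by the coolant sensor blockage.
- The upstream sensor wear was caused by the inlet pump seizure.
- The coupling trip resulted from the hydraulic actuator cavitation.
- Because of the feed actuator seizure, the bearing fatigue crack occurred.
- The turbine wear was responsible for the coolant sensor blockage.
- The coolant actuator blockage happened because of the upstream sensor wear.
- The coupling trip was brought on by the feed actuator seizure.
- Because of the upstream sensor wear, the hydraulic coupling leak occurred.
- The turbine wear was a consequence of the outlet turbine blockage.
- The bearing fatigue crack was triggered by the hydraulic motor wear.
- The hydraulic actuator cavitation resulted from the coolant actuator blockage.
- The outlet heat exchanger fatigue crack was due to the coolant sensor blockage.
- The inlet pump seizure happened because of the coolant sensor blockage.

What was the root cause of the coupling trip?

Tracing upstream from the coupling trip: the coupling trip ← the feed actuator seizure ← the outlet turbine blockage.
The outlet turbine blockage has no stated cause, so it is the root.

the outlet turbine blockage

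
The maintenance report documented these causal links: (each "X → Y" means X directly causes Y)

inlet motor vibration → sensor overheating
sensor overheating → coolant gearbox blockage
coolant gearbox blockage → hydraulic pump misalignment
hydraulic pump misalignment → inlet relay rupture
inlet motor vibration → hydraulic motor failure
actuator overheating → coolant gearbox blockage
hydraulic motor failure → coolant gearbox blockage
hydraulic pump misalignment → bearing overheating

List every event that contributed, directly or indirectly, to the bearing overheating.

Immediate cause of the bearing overheating: the hydraulic pump misalignment.
Further upstream: the inlet motor vibration, the sensor overheating, the hydraulic motor failure, the coolant gearbox blockage, the actuator overheating.

the actuator overheating, the coolant gearbox blockage, the hydraulic motor failure, the hydraulic pump misalignment, the inlet motor vibration, the sensor overheating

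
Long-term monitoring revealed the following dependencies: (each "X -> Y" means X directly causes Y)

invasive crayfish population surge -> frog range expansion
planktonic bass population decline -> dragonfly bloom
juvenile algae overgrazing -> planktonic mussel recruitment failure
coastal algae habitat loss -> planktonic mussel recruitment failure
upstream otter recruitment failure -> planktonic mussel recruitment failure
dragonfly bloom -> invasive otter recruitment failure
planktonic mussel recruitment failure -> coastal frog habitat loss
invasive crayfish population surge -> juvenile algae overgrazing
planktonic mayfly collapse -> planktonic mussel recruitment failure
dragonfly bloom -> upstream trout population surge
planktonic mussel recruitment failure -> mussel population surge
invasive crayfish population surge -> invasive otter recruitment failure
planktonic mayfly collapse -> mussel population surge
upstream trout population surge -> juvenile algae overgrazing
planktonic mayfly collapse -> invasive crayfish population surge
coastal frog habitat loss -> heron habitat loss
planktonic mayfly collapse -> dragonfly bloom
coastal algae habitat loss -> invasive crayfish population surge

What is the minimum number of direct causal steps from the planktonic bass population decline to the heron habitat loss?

6

Shortest chain: the planktonic bass population decline → the dragonfly bloom → the upstream trout population surge → the juvenile algae overgrazing → the planktonic mussel recruitment failure → the coastal frog habitat loss → the heron habitat loss.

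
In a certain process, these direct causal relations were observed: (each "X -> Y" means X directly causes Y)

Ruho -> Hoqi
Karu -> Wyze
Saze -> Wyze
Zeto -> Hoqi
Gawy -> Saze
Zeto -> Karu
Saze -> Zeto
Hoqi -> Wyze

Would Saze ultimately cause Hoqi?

Yes

There is a causal chain: Saze → Zeto → Hoqi.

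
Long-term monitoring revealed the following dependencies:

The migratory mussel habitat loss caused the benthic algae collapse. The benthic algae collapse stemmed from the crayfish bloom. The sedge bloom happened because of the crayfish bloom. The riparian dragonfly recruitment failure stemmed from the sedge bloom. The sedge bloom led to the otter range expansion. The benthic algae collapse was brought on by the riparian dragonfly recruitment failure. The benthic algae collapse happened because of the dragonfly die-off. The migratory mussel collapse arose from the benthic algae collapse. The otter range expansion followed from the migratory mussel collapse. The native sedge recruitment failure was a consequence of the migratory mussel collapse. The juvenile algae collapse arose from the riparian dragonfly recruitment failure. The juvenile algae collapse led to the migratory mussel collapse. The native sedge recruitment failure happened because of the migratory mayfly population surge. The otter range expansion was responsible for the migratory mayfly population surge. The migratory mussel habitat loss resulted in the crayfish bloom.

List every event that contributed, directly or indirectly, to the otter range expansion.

Immediate causes of the otter range expansion: the sedge bloom, the migratory mussel collapse.
Further upstream: the migratory mussel habitat loss, the crayfish bloom, the riparian dragonfly recruitment failure, the juvenile algae collapse, the benthic algae collapse, the dragonfly die-off.

the benthic algae collapse, the crayfish bloom, the dragonfly die-off, the juvenile algae collapse, the migratory mussel collapse, the migratory mussel habitat loss, the riparian dragonfly recruitment failure, the sedge bloom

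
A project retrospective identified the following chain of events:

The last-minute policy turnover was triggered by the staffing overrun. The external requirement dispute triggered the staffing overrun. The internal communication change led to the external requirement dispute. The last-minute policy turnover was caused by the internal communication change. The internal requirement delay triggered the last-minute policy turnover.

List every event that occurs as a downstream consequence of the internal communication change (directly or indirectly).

the external requirement dispute, the last-minute policy turnover, the staffing overrun

Direct effects: the external requirement dispute, the last-minute policy turnover.
2 steps out: the staffing overrun.
Not reachable from it: the internal requirement delay.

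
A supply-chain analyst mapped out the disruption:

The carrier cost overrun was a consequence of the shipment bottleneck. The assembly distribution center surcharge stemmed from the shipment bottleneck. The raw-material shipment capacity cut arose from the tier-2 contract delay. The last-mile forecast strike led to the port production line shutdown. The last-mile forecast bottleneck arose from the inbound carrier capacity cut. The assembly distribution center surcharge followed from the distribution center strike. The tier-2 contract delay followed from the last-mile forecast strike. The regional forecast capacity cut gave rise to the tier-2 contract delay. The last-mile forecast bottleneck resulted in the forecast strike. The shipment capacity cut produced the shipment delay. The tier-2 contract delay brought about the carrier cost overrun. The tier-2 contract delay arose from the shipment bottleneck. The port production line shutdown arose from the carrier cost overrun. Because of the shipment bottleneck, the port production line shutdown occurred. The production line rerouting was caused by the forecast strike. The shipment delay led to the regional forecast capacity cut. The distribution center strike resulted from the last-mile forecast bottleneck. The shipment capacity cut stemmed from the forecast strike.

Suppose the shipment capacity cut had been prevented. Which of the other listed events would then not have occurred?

the regional forecast capacity cut, the shipment delay

Downstream of the shipment capacity cut: the shipment delay, the regional forecast capacity cut, the tier-2 contract delay, the raw-material shipment capacity cut, the carrier cost overrun, the port production line shutdown.
Of those, still caused via another path: the tier-2 contract delay, the raw-material shipment capacity cut, the carrier cost overrun, the port production line shutdown.
The remainder have no surviving cause.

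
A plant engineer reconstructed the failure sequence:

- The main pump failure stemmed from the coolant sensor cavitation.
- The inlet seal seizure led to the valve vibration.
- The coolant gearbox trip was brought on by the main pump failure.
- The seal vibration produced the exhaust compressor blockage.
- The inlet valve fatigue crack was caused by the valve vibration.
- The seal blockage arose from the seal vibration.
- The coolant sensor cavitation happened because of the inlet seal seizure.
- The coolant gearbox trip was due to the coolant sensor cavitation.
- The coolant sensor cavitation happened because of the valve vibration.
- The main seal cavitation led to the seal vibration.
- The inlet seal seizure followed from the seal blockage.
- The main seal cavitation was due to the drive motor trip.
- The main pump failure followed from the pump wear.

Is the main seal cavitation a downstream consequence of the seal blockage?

The seal blockage leads to the inlet seal seizure, the valve vibration, the inlet valve fatigue crack, the coolant sensor cavitation, the main pump failure, the coolant gearbox trip; the main seal cavitation is not among them.

No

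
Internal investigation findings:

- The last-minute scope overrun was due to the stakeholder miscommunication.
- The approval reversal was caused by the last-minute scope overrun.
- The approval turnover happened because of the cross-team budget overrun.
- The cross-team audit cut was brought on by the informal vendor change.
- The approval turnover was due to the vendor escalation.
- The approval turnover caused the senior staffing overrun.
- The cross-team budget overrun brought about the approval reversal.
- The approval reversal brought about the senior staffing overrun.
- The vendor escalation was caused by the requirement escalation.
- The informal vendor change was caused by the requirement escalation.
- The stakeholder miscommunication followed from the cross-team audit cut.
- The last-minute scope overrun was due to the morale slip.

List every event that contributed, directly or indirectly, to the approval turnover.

Immediate causes of the approval turnover: the cross-team budget overrun, the vendor escalation.
Further upstream: the requirement escalation.

the cross-team budget overrun, the requirement escalation, the vendor escalation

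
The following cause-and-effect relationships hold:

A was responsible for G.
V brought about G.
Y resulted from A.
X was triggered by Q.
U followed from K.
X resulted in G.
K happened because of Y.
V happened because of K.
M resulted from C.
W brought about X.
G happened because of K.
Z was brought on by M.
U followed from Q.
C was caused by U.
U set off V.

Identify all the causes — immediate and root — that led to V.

A, K, Q, U, Y

Immediate causes of V: K, U.
Further upstream: Q, A, Y.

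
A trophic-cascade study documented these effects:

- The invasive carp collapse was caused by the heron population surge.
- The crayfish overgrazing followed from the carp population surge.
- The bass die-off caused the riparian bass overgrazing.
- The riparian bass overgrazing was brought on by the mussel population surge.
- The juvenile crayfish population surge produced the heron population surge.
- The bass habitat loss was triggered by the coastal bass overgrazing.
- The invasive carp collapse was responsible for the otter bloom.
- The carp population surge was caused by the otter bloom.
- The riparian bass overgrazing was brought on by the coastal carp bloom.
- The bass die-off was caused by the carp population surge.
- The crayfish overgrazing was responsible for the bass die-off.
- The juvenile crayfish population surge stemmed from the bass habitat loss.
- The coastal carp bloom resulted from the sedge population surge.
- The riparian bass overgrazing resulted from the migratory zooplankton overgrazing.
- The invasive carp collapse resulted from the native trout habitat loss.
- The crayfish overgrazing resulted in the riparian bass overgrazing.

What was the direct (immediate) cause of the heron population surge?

the juvenile crayfish population surge

Upstream contributors include the coastal bass overgrazing, the bass habitat loss, but only the juvenile crayfish population surge feeds directly into the heron population surge.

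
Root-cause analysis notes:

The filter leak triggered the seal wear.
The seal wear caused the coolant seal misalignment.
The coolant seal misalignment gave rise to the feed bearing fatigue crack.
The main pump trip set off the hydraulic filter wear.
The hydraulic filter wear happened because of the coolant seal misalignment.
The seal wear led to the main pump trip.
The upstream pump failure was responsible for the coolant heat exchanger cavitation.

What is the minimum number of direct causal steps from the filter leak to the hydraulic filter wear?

Shortest chain: the filter leak → the seal wear → the coolant seal misalignment → the hydraulic filter wear.

3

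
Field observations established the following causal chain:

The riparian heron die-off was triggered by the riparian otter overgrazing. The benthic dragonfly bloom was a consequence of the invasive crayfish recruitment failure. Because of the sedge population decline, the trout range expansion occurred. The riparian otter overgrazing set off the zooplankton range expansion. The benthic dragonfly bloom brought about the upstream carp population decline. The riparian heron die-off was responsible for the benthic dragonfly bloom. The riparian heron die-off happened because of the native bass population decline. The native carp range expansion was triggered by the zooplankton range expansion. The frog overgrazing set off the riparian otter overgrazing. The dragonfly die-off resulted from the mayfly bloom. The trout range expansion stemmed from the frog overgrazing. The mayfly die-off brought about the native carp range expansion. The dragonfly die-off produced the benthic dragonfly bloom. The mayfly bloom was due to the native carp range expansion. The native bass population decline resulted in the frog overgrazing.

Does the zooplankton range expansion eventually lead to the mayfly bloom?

Yes

There is a causal chain: the zooplankton range expansion → the native carp range expansion → the mayfly bloom.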